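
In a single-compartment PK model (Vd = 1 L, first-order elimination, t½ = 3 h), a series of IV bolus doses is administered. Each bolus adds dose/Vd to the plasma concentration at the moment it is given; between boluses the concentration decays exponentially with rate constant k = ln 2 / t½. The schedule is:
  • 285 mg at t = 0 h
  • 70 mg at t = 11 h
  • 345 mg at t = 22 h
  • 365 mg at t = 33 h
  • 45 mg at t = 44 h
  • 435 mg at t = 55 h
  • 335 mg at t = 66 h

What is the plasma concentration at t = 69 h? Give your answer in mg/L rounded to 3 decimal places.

k = ln 2 / 3 = 0.23105 per h
Dose 1 (285 mg at t=0 h): 285·exp(−0.23105·69) = 0.000 mg/L
Dose 2 (70 mg at t=11 h): 70·exp(−0.23105·58) = 0.000 mg/L
Dose 3 (345 mg at t=22 h): 345·exp(−0.23105·47) = 0.007 mg/L
Dose 4 (365 mg at t=33 h): 365·exp(−0.23105·36) = 0.089 mg/L
Dose 5 (45 mg at t=44 h): 45·exp(−0.23105·25) = 0.140 mg/L
Dose 6 (435 mg at t=55 h): 435·exp(−0.23105·14) = 17.127 mg/L
Dose 7 (335 mg at t=66 h): 335·exp(−0.23105·3) = 167.500 mg/L
C(69) = 0.000 + 0.000 + 0.007 + 0.089 + 0.140 + 17.127 + 167.500 = 184.862 mg/L

184.862 mg/L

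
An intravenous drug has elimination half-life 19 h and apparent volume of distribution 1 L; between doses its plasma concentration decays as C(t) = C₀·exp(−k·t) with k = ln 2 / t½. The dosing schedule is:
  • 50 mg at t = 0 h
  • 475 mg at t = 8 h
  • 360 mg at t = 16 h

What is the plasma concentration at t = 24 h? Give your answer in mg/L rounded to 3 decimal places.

554.677 mg/L

k = ln 2 / 19 = 0.03648 per h
Dose 1 (50 mg at t=0 h): 50·exp(−0.03648·24) = 20.832 mg/L
Dose 2 (475 mg at t=8 h): 475·exp(−0.03648·16) = 264.969 mg/L
Dose 3 (360 mg at t=16 h): 360·exp(−0.03648·8) = 268.877 mg/L
C(24) = 20.832 + 264.969 + 268.877 = 554.677 mg/L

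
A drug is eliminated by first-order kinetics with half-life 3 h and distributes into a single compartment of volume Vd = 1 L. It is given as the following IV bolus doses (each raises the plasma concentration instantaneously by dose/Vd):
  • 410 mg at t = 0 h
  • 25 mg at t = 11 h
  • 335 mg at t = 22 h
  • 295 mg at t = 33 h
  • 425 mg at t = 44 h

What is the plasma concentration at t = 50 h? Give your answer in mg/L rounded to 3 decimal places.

k = ln 2 / 3 = 0.23105 per h
Dose 1 (410 mg at t=0 h): 410·exp(−0.23105·50) = 0.004 mg/L
Dose 2 (25 mg at t=11 h): 25·exp(−0.23105·39) = 0.003 mg/L
Dose 3 (335 mg at t=22 h): 335·exp(−0.23105·28) = 0.519 mg/L
Dose 4 (295 mg at t=33 h): 295·exp(−0.23105·17) = 5.807 mg/L
Dose 5 (425 mg at t=44 h): 425·exp(−0.23105·6) = 106.250 mg/L
C(50) = 0.004 + 0.003 + 0.519 + 5.807 + 106.250 = 112.584 mg/L

112.584 mg/L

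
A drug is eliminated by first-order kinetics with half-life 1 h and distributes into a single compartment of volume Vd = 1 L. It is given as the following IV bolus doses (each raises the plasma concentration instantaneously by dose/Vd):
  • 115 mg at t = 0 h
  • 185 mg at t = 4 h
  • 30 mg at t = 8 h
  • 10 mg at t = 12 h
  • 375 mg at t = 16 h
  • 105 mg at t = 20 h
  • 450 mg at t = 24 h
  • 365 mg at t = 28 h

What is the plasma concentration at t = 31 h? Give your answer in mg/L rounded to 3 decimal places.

k = ln 2 / 1 = 0.69315 per h
Dose 1 (115 mg at t=0 h): 115·exp(−0.69315·31) = 0.000 mg/L
Dose 2 (185 mg at t=4 h): 185·exp(−0.69315·27) = 0.000 mg/L
Dose 3 (30 mg at t=8 h): 30·exp(−0.69315·23) = 0.000 mg/L
Dose 4 (10 mg at t=12 h): 10·exp(−0.69315·19) = 0.000 mg/L
Dose 5 (375 mg at t=16 h): 375·exp(−0.69315·15) = 0.011 mg/L
Dose 6 (105 mg at t=20 h): 105·exp(−0.69315·11) = 0.051 mg/L
Dose 7 (450 mg at t=24 h): 450·exp(−0.69315·7) = 3.516 mg/L
Dose 8 (365 mg at t=28 h): 365·exp(−0.69315·3) = 45.625 mg/L
C(31) = 0.000 + 0.000 + 0.000 + 0.000 + 0.011 + 0.051 + 3.516 + 45.625 = 49.203 mg/L

49.203 mg/L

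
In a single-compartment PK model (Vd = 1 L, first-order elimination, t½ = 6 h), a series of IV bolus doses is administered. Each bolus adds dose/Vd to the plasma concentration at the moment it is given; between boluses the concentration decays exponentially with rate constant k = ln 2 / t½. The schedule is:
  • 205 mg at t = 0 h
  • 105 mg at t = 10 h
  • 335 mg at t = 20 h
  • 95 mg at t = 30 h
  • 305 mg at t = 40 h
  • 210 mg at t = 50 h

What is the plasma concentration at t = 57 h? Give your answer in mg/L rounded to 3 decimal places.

145.943 mg/L

k = ln 2 / 6 = 0.11552 per h
Dose 1 (205 mg at t=0 h): 205·exp(−0.11552·57) = 0.283 mg/L
Dose 2 (105 mg at t=10 h): 105·exp(−0.11552·47) = 0.460 mg/L
Dose 3 (335 mg at t=20 h): 335·exp(−0.11552·37) = 4.663 mg/L
Dose 4 (95 mg at t=30 h): 95·exp(−0.11552·27) = 4.198 mg/L
Dose 5 (305 mg at t=40 h): 305·exp(−0.11552·17) = 42.794 mg/L
Dose 6 (210 mg at t=50 h): 210·exp(−0.11552·7) = 93.544 mg/L
C(57) = 0.283 + 0.460 + 4.663 + 4.198 + 42.794 + 93.544 = 145.943 mg/L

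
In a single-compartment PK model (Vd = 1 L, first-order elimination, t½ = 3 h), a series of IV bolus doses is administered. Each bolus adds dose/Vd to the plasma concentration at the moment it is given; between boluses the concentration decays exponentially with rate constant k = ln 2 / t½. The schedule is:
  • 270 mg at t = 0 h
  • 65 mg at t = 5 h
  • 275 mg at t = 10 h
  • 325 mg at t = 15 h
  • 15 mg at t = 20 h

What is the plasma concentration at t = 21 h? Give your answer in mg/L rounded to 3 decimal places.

k = ln 2 / 3 = 0.23105 per h
Dose 1 (270 mg at t=0 h): 270·exp(−0.23105·21) = 2.109 mg/L
Dose 2 (65 mg at t=5 h): 65·exp(−0.23105·16) = 1.612 mg/L
Dose 3 (275 mg at t=10 h): 275·exp(−0.23105·11) = 21.655 mg/L
Dose 4 (325 mg at t=15 h): 325·exp(−0.23105·6) = 81.250 mg/L
Dose 5 (15 mg at t=20 h): 15·exp(−0.23105·1) = 11.906 mg/L
C(21) = 2.109 + 1.612 + 21.655 + 81.250 + 11.906 = 118.532 mg/L

118.532 mg/L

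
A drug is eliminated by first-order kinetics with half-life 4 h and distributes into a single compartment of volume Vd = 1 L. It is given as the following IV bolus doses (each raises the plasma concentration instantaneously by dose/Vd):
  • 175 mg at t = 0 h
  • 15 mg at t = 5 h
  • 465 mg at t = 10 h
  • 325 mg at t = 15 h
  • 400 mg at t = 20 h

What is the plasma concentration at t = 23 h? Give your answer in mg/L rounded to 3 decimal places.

k = ln 2 / 4 = 0.17329 per h
Dose 1 (175 mg at t=0 h): 175·exp(−0.17329·23) = 3.252 mg/L
Dose 2 (15 mg at t=5 h): 15·exp(−0.17329·18) = 0.663 mg/L
Dose 3 (465 mg at t=10 h): 465·exp(−0.17329·13) = 48.877 mg/L
Dose 4 (325 mg at t=15 h): 325·exp(−0.17329·8) = 81.250 mg/L
Dose 5 (400 mg at t=20 h): 400·exp(−0.17329·3) = 237.841 mg/L
C(23) = 3.252 + 0.663 + 48.877 + 81.250 + 237.841 = 371.883 mg/L

371.883 mg/L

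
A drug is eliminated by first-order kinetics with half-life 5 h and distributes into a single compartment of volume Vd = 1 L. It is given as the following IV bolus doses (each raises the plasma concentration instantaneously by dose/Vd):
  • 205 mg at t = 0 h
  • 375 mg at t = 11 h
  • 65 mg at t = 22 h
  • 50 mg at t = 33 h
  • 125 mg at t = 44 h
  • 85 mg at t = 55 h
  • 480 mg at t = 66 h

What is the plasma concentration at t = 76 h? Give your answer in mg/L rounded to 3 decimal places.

126.322 mg/L

k = ln 2 / 5 = 0.13863 per h
Dose 1 (205 mg at t=0 h): 205·exp(−0.13863·76) = 0.005 mg/L
Dose 2 (375 mg at t=11 h): 375·exp(−0.13863·65) = 0.046 mg/L
Dose 3 (65 mg at t=22 h): 65·exp(−0.13863·54) = 0.036 mg/L
Dose 4 (50 mg at t=33 h): 50·exp(−0.13863·43) = 0.129 mg/L
Dose 5 (125 mg at t=44 h): 125·exp(−0.13863·32) = 1.480 mg/L
Dose 6 (85 mg at t=55 h): 85·exp(−0.13863·21) = 4.625 mg/L
Dose 7 (480 mg at t=66 h): 480·exp(−0.13863·10) = 120.000 mg/L
C(76) = 0.005 + 0.046 + 0.036 + 0.129 + 1.480 + 4.625 + 120.000 = 126.322 mg/L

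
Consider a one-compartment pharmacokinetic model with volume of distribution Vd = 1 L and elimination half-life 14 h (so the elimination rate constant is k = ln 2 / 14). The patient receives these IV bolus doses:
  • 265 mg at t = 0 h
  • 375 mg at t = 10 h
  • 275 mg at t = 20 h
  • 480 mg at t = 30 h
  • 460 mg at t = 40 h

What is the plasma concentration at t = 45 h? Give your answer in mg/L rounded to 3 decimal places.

762.136 mg/L

k = ln 2 / 14 = 0.04951 per h
Dose 1 (265 mg at t=0 h): 265·exp(−0.04951·45) = 28.553 mg/L
Dose 2 (375 mg at t=10 h): 375·exp(−0.04951·35) = 66.291 mg/L
Dose 3 (275 mg at t=20 h): 275·exp(−0.04951·25) = 79.759 mg/L
Dose 4 (480 mg at t=30 h): 480·exp(−0.04951·15) = 228.407 mg/L
Dose 5 (460 mg at t=40 h): 460·exp(−0.04951·5) = 359.126 mg/L
C(45) = 28.553 + 66.291 + 79.759 + 228.407 + 359.126 = 762.136 mg/L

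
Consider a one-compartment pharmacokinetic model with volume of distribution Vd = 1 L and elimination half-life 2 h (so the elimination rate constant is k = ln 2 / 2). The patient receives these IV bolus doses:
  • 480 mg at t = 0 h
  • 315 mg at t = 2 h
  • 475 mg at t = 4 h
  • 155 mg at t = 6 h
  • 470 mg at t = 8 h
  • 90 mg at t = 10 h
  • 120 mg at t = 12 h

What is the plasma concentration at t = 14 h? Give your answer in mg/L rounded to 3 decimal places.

k = ln 2 / 2 = 0.34657 per h
Dose 1 (480 mg at t=0 h): 480·exp(−0.34657·14) = 3.750 mg/L
Dose 2 (315 mg at t=2 h): 315·exp(−0.34657·12) = 4.922 mg/L
Dose 3 (475 mg at t=4 h): 475·exp(−0.34657·10) = 14.844 mg/L
Dose 4 (155 mg at t=6 h): 155·exp(−0.34657·8) = 9.688 mg/L
Dose 5 (470 mg at t=8 h): 470·exp(−0.34657·6) = 58.750 mg/L
Dose 6 (90 mg at t=10 h): 90·exp(−0.34657·4) = 22.500 mg/L
Dose 7 (120 mg at t=12 h): 120·exp(−0.34657·2) = 60.000 mg/L
C(14) = 3.750 + 4.922 + 14.844 + 9.688 + 58.750 + 22.500 + 60.000 = 174.453 mg/L

174.453 mg/L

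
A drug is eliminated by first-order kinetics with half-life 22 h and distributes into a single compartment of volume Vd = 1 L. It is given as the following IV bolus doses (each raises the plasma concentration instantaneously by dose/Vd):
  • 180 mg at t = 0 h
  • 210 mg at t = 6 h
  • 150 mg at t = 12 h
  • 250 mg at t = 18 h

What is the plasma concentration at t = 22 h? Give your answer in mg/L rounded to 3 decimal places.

546.708 mg/L

k = ln 2 / 22 = 0.03151 per h
Dose 1 (180 mg at t=0 h): 180·exp(−0.03151·22) = 90.000 mg/L
Dose 2 (210 mg at t=6 h): 210·exp(−0.03151·16) = 126.849 mg/L
Dose 3 (150 mg at t=12 h): 150·exp(−0.03151·10) = 109.461 mg/L
Dose 4 (250 mg at t=18 h): 250·exp(−0.03151·4) = 220.398 mg/L
C(22) = 90.000 + 126.849 + 109.461 + 220.398 = 546.708 mg/L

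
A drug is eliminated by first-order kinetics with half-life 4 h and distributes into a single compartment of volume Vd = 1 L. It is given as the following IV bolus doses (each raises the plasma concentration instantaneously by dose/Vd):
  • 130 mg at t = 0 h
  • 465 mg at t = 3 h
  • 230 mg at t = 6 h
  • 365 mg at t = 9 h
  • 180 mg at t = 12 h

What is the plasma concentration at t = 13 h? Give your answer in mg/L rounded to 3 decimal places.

498.106 mg/L

k = ln 2 / 4 = 0.17329 per h
Dose 1 (130 mg at t=0 h): 130·exp(−0.17329·13) = 13.665 mg/L
Dose 2 (465 mg at t=3 h): 465·exp(−0.17329·10) = 82.201 mg/L
Dose 3 (230 mg at t=6 h): 230·exp(−0.17329·7) = 68.379 mg/L
Dose 4 (365 mg at t=9 h): 365·exp(−0.17329·4) = 182.500 mg/L
Dose 5 (180 mg at t=12 h): 180·exp(−0.17329·1) = 151.361 mg/L
C(13) = 13.665 + 82.201 + 68.379 + 182.500 + 151.361 = 498.106 mg/L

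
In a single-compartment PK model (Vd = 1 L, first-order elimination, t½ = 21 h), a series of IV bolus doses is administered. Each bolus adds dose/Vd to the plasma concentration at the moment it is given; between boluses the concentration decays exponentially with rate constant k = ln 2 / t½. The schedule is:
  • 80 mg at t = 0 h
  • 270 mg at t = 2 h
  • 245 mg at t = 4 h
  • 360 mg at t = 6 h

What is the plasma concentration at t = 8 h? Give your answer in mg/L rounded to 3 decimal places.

k = ln 2 / 21 = 0.03301 per h
Dose 1 (80 mg at t=0 h): 80·exp(−0.03301·8) = 61.434 mg/L
Dose 2 (270 mg at t=2 h): 270·exp(−0.03301·6) = 221.491 mg/L
Dose 3 (245 mg at t=4 h): 245·exp(−0.03301·4) = 214.698 mg/L
Dose 4 (360 mg at t=6 h): 360·exp(−0.03301·2) = 337.002 mg/L
C(8) = 61.434 + 221.491 + 214.698 + 337.002 = 834.625 mg/L

834.625 mg/L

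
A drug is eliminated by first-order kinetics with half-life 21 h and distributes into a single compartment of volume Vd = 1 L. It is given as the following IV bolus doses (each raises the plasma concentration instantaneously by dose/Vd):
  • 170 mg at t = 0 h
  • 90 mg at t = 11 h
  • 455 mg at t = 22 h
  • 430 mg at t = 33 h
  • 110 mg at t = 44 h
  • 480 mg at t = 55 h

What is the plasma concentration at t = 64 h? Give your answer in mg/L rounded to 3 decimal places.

k = ln 2 / 21 = 0.03301 per h
Dose 1 (170 mg at t=0 h): 170·exp(−0.03301·64) = 20.560 mg/L
Dose 2 (90 mg at t=11 h): 90·exp(−0.03301·53) = 15.649 mg/L
Dose 3 (455 mg at t=22 h): 455·exp(−0.03301·42) = 113.750 mg/L
Dose 4 (430 mg at t=33 h): 430·exp(−0.03301·31) = 154.558 mg/L
Dose 5 (110 mg at t=44 h): 110·exp(−0.03301·20) = 56.846 mg/L
Dose 6 (480 mg at t=55 h): 480·exp(−0.03301·9) = 356.639 mg/L
C(64) = 20.560 + 15.649 + 113.750 + 154.558 + 56.846 + 356.639 = 718.002 mg/L

718.002 mg/L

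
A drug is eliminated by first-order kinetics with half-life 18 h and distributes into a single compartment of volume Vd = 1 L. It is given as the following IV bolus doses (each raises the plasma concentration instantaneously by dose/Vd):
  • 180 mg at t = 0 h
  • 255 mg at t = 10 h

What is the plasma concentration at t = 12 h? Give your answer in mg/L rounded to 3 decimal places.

349.491 mg/L

k = ln 2 / 18 = 0.03851 per h
Dose 1 (180 mg at t=0 h): 180·exp(−0.03851·12) = 113.393 mg/L
Dose 2 (255 mg at t=10 h): 255·exp(−0.03851·2) = 236.098 mg/L
C(12) = 113.393 + 236.098 = 349.491 mg/L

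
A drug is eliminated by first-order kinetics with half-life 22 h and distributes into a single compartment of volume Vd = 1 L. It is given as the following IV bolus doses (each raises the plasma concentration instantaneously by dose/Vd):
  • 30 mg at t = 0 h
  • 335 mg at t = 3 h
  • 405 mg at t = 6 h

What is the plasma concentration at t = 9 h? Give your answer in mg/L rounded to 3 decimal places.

668.363 mg/L

k = ln 2 / 22 = 0.03151 per h
Dose 1 (30 mg at t=0 h): 30·exp(−0.03151·9) = 22.593 mg/L
Dose 2 (335 mg at t=3 h): 335·exp(−0.03151·6) = 277.297 mg/L
Dose 3 (405 mg at t=6 h): 405·exp(−0.03151·3) = 368.473 mg/L
C(9) = 22.593 + 277.297 + 368.473 = 668.363 mg/L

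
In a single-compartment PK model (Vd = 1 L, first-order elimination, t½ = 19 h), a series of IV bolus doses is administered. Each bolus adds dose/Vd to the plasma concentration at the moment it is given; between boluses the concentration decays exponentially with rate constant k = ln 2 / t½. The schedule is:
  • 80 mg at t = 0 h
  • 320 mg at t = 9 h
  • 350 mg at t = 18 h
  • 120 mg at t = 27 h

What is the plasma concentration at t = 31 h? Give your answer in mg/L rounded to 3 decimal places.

k = ln 2 / 19 = 0.03648 per h
Dose 1 (80 mg at t=0 h): 80·exp(−0.03648·31) = 25.819 mg/L
Dose 2 (320 mg at t=9 h): 320·exp(−0.03648·22) = 143.413 mg/L
Dose 3 (350 mg at t=18 h): 350·exp(−0.03648·13) = 217.821 mg/L
Dose 4 (120 mg at t=27 h): 120·exp(−0.03648·4) = 103.707 mg/L
C(31) = 25.819 + 143.413 + 217.821 + 103.707 = 490.760 mg/L

490.760 mg/L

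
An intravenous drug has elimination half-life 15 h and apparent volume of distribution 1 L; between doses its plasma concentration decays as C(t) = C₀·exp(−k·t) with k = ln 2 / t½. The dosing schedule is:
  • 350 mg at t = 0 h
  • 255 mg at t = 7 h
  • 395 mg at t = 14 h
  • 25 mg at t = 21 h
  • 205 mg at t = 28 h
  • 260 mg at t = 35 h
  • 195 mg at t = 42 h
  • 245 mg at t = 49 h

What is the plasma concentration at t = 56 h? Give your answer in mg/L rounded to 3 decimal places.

548.625 mg/L

k = ln 2 / 15 = 0.04621 per h
Dose 1 (350 mg at t=0 h): 350·exp(−0.04621·56) = 26.316 mg/L
Dose 2 (255 mg at t=7 h): 255·exp(−0.04621·49) = 26.496 mg/L
Dose 3 (395 mg at t=14 h): 395·exp(−0.04621·42) = 56.717 mg/L
Dose 4 (25 mg at t=21 h): 25·exp(−0.04621·35) = 4.961 mg/L
Dose 5 (205 mg at t=28 h): 205·exp(−0.04621·28) = 56.212 mg/L
Dose 6 (260 mg at t=35 h): 260·exp(−0.04621·21) = 98.522 mg/L
Dose 7 (195 mg at t=42 h): 195·exp(−0.04621·14) = 102.111 mg/L
Dose 8 (245 mg at t=49 h): 245·exp(−0.04621·7) = 177.290 mg/L
C(56) = 26.316 + 26.496 + 56.717 + 4.961 + 56.212 + 98.522 + 102.111 + 177.290 = 548.625 mg/L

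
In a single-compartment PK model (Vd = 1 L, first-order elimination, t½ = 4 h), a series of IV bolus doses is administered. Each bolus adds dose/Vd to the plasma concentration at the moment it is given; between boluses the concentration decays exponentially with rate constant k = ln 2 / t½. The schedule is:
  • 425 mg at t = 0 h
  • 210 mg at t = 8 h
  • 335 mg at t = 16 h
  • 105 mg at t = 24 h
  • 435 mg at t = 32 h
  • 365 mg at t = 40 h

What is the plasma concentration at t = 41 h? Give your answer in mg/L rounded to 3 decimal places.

k = ln 2 / 4 = 0.17329 per h
Dose 1 (425 mg at t=0 h): 425·exp(−0.17329·41) = 0.349 mg/L
Dose 2 (210 mg at t=8 h): 210·exp(−0.17329·33) = 0.690 mg/L
Dose 3 (335 mg at t=16 h): 335·exp(−0.17329·25) = 4.402 mg/L
Dose 4 (105 mg at t=24 h): 105·exp(−0.17329·17) = 5.518 mg/L
Dose 5 (435 mg at t=32 h): 435·exp(−0.17329·9) = 91.447 mg/L
Dose 6 (365 mg at t=40 h): 365·exp(−0.17329·1) = 306.927 mg/L
C(41) = 0.349 + 0.690 + 4.402 + 5.518 + 91.447 + 306.927 = 409.333 mg/L

409.333 mg/L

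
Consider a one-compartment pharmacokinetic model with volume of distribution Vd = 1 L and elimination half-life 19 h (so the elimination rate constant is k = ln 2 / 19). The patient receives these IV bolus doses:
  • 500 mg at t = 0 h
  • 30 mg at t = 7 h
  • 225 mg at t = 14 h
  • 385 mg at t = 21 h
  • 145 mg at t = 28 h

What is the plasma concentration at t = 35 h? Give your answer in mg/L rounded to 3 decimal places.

598.184 mg/L

k = ln 2 / 19 = 0.03648 per h
Dose 1 (500 mg at t=0 h): 500·exp(−0.03648·35) = 139.457 mg/L
Dose 2 (30 mg at t=7 h): 30·exp(−0.03648·28) = 10.802 mg/L
Dose 3 (225 mg at t=14 h): 225·exp(−0.03648·21) = 104.584 mg/L
Dose 4 (385 mg at t=21 h): 385·exp(−0.03648·14) = 231.020 mg/L
Dose 5 (145 mg at t=28 h): 145·exp(−0.03648·7) = 112.321 mg/L
C(35) = 139.457 + 10.802 + 104.584 + 231.020 + 112.321 = 598.184 mg/L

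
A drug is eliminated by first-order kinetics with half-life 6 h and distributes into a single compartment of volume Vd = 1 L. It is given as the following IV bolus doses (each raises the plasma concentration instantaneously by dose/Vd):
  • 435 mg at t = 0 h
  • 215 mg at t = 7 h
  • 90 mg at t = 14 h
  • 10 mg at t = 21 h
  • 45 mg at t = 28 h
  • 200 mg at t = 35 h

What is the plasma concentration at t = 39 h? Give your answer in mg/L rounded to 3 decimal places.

k = ln 2 / 6 = 0.11552 per h
Dose 1 (435 mg at t=0 h): 435·exp(−0.11552·39) = 4.806 mg/L
Dose 2 (215 mg at t=7 h): 215·exp(−0.11552·32) = 5.333 mg/L
Dose 3 (90 mg at t=14 h): 90·exp(−0.11552·25) = 5.011 mg/L
Dose 4 (10 mg at t=21 h): 10·exp(−0.11552·18) = 1.250 mg/L
Dose 5 (45 mg at t=28 h): 45·exp(−0.11552·11) = 12.628 mg/L
Dose 6 (200 mg at t=35 h): 200·exp(−0.11552·4) = 125.992 mg/L
C(39) = 4.806 + 5.333 + 5.011 + 1.250 + 12.628 + 125.992 = 155.020 mg/L

155.020 mg/L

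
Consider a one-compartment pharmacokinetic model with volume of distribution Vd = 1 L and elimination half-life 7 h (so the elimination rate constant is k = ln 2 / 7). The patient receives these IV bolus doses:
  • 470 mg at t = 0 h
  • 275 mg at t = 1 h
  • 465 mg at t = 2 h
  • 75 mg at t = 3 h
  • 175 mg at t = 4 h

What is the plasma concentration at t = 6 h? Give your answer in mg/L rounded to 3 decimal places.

k = ln 2 / 7 = 0.09902 per h
Dose 1 (470 mg at t=0 h): 470·exp(−0.09902·6) = 259.461 mg/L
Dose 2 (275 mg at t=1 h): 275·exp(−0.09902·5) = 167.614 mg/L
Dose 3 (465 mg at t=2 h): 465·exp(−0.09902·4) = 312.922 mg/L
Dose 4 (75 mg at t=3 h): 75·exp(−0.09902·3) = 55.725 mg/L
Dose 5 (175 mg at t=4 h): 175·exp(−0.09902·2) = 143.559 mg/L
C(6) = 259.461 + 167.614 + 312.922 + 55.725 + 143.559 = 939.281 mg/L

939.281 mg/L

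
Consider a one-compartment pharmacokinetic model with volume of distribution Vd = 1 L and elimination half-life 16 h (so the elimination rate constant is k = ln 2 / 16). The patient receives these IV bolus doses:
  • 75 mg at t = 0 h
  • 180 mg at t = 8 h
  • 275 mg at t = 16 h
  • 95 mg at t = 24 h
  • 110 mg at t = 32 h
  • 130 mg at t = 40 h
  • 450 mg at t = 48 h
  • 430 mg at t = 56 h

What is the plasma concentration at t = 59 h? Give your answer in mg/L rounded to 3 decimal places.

837.365 mg/L

k = ln 2 / 16 = 0.04332 per h
Dose 1 (75 mg at t=0 h): 75·exp(−0.04332·59) = 5.821 mg/L
Dose 2 (180 mg at t=8 h): 180·exp(−0.04332·51) = 19.758 mg/L
Dose 3 (275 mg at t=16 h): 275·exp(−0.04332·43) = 42.689 mg/L
Dose 4 (95 mg at t=24 h): 95·exp(−0.04332·35) = 20.855 mg/L
Dose 5 (110 mg at t=32 h): 110·exp(−0.04332·27) = 34.151 mg/L
Dose 6 (130 mg at t=40 h): 130·exp(−0.04332·19) = 57.078 mg/L
Dose 7 (450 mg at t=48 h): 450·exp(−0.04332·11) = 279.418 mg/L
Dose 8 (430 mg at t=56 h): 430·exp(−0.04332·3) = 377.594 mg/L
C(59) = 5.821 + 19.758 + 42.689 + 20.855 + 34.151 + 57.078 + 279.418 + 377.594 = 837.365 mg/L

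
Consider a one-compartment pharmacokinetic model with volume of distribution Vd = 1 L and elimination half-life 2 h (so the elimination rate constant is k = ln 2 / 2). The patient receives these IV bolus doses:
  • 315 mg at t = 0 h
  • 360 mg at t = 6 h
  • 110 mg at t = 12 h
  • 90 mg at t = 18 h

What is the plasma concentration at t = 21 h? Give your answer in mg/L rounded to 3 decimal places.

38.887 mg/L

k = ln 2 / 2 = 0.34657 per h
Dose 1 (315 mg at t=0 h): 315·exp(−0.34657·21) = 0.218 mg/L
Dose 2 (360 mg at t=6 h): 360·exp(−0.34657·15) = 1.989 mg/L
Dose 3 (110 mg at t=12 h): 110·exp(−0.34657·9) = 4.861 mg/L
Dose 4 (90 mg at t=18 h): 90·exp(−0.34657·3) = 31.820 mg/L
C(21) = 0.218 + 1.989 + 4.861 + 31.820 = 38.887 mg/L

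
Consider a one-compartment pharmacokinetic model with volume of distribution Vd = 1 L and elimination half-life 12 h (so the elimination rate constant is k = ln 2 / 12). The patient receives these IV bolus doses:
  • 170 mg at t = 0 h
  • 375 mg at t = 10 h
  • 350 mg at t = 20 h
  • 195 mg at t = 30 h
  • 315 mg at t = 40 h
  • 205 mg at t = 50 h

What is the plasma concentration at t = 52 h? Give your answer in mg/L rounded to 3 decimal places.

491.555 mg/L

k = ln 2 / 12 = 0.05776 per h
Dose 1 (170 mg at t=0 h): 170·exp(−0.05776·52) = 8.433 mg/L
Dose 2 (375 mg at t=10 h): 375·exp(−0.05776·42) = 33.146 mg/L
Dose 3 (350 mg at t=20 h): 350·exp(−0.05776·32) = 55.122 mg/L
Dose 4 (195 mg at t=30 h): 195·exp(−0.05776·22) = 54.720 mg/L
Dose 5 (315 mg at t=40 h): 315·exp(−0.05776·12) = 157.500 mg/L
Dose 6 (205 mg at t=50 h): 205·exp(−0.05776·2) = 182.634 mg/L
C(52) = 8.433 + 33.146 + 55.122 + 54.720 + 157.500 + 182.634 = 491.555 mg/L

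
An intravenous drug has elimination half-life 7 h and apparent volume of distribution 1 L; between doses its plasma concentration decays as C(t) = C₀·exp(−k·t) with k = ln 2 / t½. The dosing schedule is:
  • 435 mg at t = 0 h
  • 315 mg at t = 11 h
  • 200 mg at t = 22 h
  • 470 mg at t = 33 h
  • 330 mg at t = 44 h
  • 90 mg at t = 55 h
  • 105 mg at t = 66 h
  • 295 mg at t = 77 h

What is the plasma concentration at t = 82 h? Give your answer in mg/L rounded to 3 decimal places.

k = ln 2 / 7 = 0.09902 per h
Dose 1 (435 mg at t=0 h): 435·exp(−0.09902·82) = 0.129 mg/L
Dose 2 (315 mg at t=11 h): 315·exp(−0.09902·71) = 0.279 mg/L
Dose 3 (200 mg at t=22 h): 200·exp(−0.09902·60) = 0.526 mg/L
Dose 4 (470 mg at t=33 h): 470·exp(−0.09902·49) = 3.672 mg/L
Dose 5 (330 mg at t=44 h): 330·exp(−0.09902·38) = 7.662 mg/L
Dose 6 (90 mg at t=55 h): 90·exp(−0.09902·27) = 6.211 mg/L
Dose 7 (105 mg at t=66 h): 105·exp(−0.09902·16) = 21.534 mg/L
Dose 8 (295 mg at t=77 h): 295·exp(−0.09902·5) = 179.805 mg/L
C(82) = 0.129 + 0.279 + 0.526 + 3.672 + 7.662 + 6.211 + 21.534 + 179.805 = 219.817 mg/L

219.817 mg/L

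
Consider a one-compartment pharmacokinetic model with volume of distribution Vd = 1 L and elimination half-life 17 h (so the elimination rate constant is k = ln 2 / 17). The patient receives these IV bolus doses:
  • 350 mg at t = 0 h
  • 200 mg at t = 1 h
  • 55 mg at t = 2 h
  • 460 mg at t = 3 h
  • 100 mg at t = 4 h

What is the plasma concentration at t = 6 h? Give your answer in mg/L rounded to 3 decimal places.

k = ln 2 / 17 = 0.04077 per h
Dose 1 (350 mg at t=0 h): 350·exp(−0.04077·6) = 274.045 mg/L
Dose 2 (200 mg at t=1 h): 200·exp(−0.04077·5) = 163.114 mg/L
Dose 3 (55 mg at t=2 h): 55·exp(−0.04077·4) = 46.723 mg/L
Dose 4 (460 mg at t=3 h): 460·exp(−0.04077·3) = 407.038 mg/L
Dose 5 (100 mg at t=4 h): 100·exp(−0.04077·2) = 92.169 mg/L
C(6) = 274.045 + 163.114 + 46.723 + 407.038 + 92.169 = 983.089 mg/L

983.089 mg/L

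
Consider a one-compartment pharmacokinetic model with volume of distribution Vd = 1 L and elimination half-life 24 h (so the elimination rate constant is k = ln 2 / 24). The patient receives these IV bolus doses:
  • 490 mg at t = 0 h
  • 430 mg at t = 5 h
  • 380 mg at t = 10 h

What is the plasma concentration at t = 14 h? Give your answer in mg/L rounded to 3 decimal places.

997.153 mg/L

k = ln 2 / 24 = 0.02888 per h
Dose 1 (490 mg at t=0 h): 490·exp(−0.02888·14) = 327.036 mg/L
Dose 2 (430 mg at t=5 h): 430·exp(−0.02888·9) = 331.575 mg/L
Dose 3 (380 mg at t=10 h): 380·exp(−0.02888·4) = 338.542 mg/L
C(14) = 327.036 + 331.575 + 338.542 = 997.153 mg/L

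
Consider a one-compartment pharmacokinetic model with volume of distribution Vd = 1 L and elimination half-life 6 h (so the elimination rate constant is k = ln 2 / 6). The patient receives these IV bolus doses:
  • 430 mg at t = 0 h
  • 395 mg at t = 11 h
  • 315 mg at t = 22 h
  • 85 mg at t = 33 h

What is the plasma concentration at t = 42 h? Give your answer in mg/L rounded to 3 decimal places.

k = ln 2 / 6 = 0.11552 per h
Dose 1 (430 mg at t=0 h): 430·exp(−0.11552·42) = 3.359 mg/L
Dose 2 (395 mg at t=11 h): 395·exp(−0.11552·31) = 10.997 mg/L
Dose 3 (315 mg at t=22 h): 315·exp(−0.11552·20) = 31.252 mg/L
Dose 4 (85 mg at t=33 h): 85·exp(−0.11552·9) = 30.052 mg/L
C(42) = 3.359 + 10.997 + 31.252 + 30.052 = 75.660 mg/L

75.660 mg/L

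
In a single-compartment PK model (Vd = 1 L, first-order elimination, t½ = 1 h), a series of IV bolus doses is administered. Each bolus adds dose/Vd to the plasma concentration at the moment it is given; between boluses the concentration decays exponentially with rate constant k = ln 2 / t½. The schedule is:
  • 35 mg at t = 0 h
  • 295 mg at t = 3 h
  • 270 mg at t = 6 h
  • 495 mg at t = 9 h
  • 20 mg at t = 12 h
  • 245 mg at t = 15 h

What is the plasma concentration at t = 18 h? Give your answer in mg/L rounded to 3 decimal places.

31.979 mg/L

k = ln 2 / 1 = 0.69315 per h
Dose 1 (35 mg at t=0 h): 35·exp(−0.69315·18) = 0.000 mg/L
Dose 2 (295 mg at t=3 h): 295·exp(−0.69315·15) = 0.009 mg/L
Dose 3 (270 mg at t=6 h): 270·exp(−0.69315·12) = 0.066 mg/L
Dose 4 (495 mg at t=9 h): 495·exp(−0.69315·9) = 0.967 mg/L
Dose 5 (20 mg at t=12 h): 20·exp(−0.69315·6) = 0.313 mg/L
Dose 6 (245 mg at t=15 h): 245·exp(−0.69315·3) = 30.625 mg/L
C(18) = 0.000 + 0.009 + 0.066 + 0.967 + 0.313 + 30.625 = 31.979 mg/L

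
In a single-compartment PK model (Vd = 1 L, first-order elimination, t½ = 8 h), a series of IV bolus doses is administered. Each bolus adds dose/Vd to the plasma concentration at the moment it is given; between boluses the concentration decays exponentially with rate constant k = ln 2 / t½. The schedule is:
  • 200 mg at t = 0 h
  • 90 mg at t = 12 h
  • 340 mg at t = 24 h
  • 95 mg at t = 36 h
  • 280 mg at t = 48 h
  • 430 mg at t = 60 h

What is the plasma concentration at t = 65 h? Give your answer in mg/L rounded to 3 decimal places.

362.082 mg/L

k = ln 2 / 8 = 0.08664 per h
Dose 1 (200 mg at t=0 h): 200·exp(−0.08664·65) = 0.716 mg/L
Dose 2 (90 mg at t=12 h): 90·exp(−0.08664·53) = 0.912 mg/L
Dose 3 (340 mg at t=24 h): 340·exp(−0.08664·41) = 9.743 mg/L
Dose 4 (95 mg at t=36 h): 95·exp(−0.08664·29) = 7.700 mg/L
Dose 5 (280 mg at t=48 h): 280·exp(−0.08664·17) = 64.190 mg/L
Dose 6 (430 mg at t=60 h): 430·exp(−0.08664·5) = 278.821 mg/L
C(65) = 0.716 + 0.912 + 9.743 + 7.700 + 64.190 + 278.821 = 362.082 mg/L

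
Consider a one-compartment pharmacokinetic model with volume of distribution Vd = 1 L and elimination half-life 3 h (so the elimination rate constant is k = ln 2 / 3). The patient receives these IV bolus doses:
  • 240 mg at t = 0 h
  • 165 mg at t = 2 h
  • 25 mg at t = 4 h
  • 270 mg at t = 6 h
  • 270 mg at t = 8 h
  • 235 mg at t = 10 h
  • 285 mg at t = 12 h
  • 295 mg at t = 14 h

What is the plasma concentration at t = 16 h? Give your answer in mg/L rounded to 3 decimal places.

441.012 mg/L

k = ln 2 / 3 = 0.23105 per h
Dose 1 (240 mg at t=0 h): 240·exp(−0.23105·16) = 5.953 mg/L
Dose 2 (165 mg at t=2 h): 165·exp(−0.23105·14) = 6.496 mg/L
Dose 3 (25 mg at t=4 h): 25·exp(−0.23105·12) = 1.562 mg/L
Dose 4 (270 mg at t=6 h): 270·exp(−0.23105·10) = 26.787 mg/L
Dose 5 (270 mg at t=8 h): 270·exp(−0.23105·8) = 42.522 mg/L
Dose 6 (235 mg at t=10 h): 235·exp(−0.23105·6) = 58.750 mg/L
Dose 7 (285 mg at t=12 h): 285·exp(−0.23105·4) = 113.102 mg/L
Dose 8 (295 mg at t=14 h): 295·exp(−0.23105·2) = 185.838 mg/L
C(16) = 5.953 + 6.496 + 1.562 + 26.787 + 42.522 + 58.750 + 113.102 + 185.838 = 441.012 mg/L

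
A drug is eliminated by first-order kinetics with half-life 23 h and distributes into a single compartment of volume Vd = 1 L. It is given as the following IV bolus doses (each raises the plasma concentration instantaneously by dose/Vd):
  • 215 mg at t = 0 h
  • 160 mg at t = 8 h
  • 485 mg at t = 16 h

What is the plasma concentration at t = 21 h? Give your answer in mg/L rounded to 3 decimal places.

k = ln 2 / 23 = 0.03014 per h
Dose 1 (215 mg at t=0 h): 215·exp(−0.03014·21) = 114.179 mg/L
Dose 2 (160 mg at t=8 h): 160·exp(−0.03014·13) = 108.137 mg/L
Dose 3 (485 mg at t=16 h): 485·exp(−0.03014·5) = 417.158 mg/L
C(21) = 114.179 + 108.137 + 417.158 = 639.473 mg/L

639.473 mg/L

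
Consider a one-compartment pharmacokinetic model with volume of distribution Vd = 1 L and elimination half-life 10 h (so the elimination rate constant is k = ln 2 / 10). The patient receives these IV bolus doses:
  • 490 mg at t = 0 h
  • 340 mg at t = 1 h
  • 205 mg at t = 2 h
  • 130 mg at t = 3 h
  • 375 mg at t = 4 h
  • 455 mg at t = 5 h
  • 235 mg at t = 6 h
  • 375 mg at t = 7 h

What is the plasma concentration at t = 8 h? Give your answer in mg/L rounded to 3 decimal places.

1926.138 mg/L

k = ln 2 / 10 = 0.06931 per h
Dose 1 (490 mg at t=0 h): 490·exp(−0.06931·8) = 281.431 mg/L
Dose 2 (340 mg at t=1 h): 340·exp(−0.06931·7) = 209.295 mg/L
Dose 3 (205 mg at t=2 h): 205·exp(−0.06931·6) = 135.250 mg/L
Dose 4 (130 mg at t=3 h): 130·exp(−0.06931·5) = 91.924 mg/L
Dose 5 (375 mg at t=4 h): 375·exp(−0.06931·4) = 284.197 mg/L
Dose 6 (455 mg at t=5 h): 455·exp(−0.06931·3) = 369.575 mg/L
Dose 7 (235 mg at t=6 h): 235·exp(−0.06931·2) = 204.579 mg/L
Dose 8 (375 mg at t=7 h): 375·exp(−0.06931·1) = 349.887 mg/L
C(8) = 281.431 + 209.295 + 135.250 + 91.924 + 284.197 + 369.575 + 204.579 + 349.887 = 1926.138 mg/L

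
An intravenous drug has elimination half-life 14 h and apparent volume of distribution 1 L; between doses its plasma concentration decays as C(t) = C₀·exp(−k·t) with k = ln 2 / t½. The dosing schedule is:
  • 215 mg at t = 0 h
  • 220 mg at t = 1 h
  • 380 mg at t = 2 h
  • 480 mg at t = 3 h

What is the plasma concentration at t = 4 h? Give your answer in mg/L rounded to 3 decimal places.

k = ln 2 / 14 = 0.04951 per h
Dose 1 (215 mg at t=0 h): 215·exp(−0.04951·4) = 176.372 mg/L
Dose 2 (220 mg at t=1 h): 220·exp(−0.04951·3) = 189.634 mg/L
Dose 3 (380 mg at t=2 h): 380·exp(−0.04951·2) = 344.175 mg/L
Dose 4 (480 mg at t=3 h): 480·exp(−0.04951·1) = 456.814 mg/L
C(4) = 176.372 + 189.634 + 344.175 + 456.814 = 1166.995 mg/L

1166.995 mg/L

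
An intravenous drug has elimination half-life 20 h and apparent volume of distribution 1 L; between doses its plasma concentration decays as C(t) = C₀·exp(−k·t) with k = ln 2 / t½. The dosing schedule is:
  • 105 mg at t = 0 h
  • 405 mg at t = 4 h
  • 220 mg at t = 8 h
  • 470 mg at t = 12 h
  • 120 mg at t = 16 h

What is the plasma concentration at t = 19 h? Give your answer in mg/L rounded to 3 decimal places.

922.335 mg/L

k = ln 2 / 20 = 0.03466 per h
Dose 1 (105 mg at t=0 h): 105·exp(−0.03466·19) = 54.351 mg/L
Dose 2 (405 mg at t=4 h): 405·exp(−0.03466·15) = 240.814 mg/L
Dose 3 (220 mg at t=8 h): 220·exp(−0.03466·11) = 150.264 mg/L
Dose 4 (470 mg at t=12 h): 470·exp(−0.03466·7) = 368.755 mg/L
Dose 5 (120 mg at t=16 h): 120·exp(−0.03466·3) = 108.150 mg/L
C(19) = 54.351 + 240.814 + 150.264 + 368.755 + 108.150 = 922.335 mg/L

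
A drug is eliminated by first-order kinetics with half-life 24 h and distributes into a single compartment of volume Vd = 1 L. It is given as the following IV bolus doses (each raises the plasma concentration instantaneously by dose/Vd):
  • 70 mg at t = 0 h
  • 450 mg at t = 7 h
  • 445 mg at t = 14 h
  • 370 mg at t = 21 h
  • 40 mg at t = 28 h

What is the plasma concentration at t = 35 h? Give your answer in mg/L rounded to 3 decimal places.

748.188 mg/L

k = ln 2 / 24 = 0.02888 per h
Dose 1 (70 mg at t=0 h): 70·exp(−0.02888·35) = 25.474 mg/L
Dose 2 (450 mg at t=7 h): 450·exp(−0.02888·28) = 200.452 mg/L
Dose 3 (445 mg at t=14 h): 445·exp(−0.02888·21) = 242.638 mg/L
Dose 4 (370 mg at t=21 h): 370·exp(−0.02888·14) = 246.945 mg/L
Dose 5 (40 mg at t=28 h): 40·exp(−0.02888·7) = 32.678 mg/L
C(35) = 25.474 + 200.452 + 242.638 + 246.945 + 32.678 = 748.188 mg/L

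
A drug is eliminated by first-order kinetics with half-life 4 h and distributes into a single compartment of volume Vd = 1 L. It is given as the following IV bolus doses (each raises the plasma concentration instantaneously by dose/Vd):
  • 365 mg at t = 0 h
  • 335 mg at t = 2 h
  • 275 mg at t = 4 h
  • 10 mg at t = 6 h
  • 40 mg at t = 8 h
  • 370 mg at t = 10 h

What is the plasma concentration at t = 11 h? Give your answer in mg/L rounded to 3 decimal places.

545.561 mg/L

k = ln 2 / 4 = 0.17329 per h
Dose 1 (365 mg at t=0 h): 365·exp(−0.17329·11) = 54.258 mg/L
Dose 2 (335 mg at t=2 h): 335·exp(−0.17329·9) = 70.425 mg/L
Dose 3 (275 mg at t=4 h): 275·exp(−0.17329·7) = 81.758 mg/L
Dose 4 (10 mg at t=6 h): 10·exp(−0.17329·5) = 4.204 mg/L
Dose 5 (40 mg at t=8 h): 40·exp(−0.17329·3) = 23.784 mg/L
Dose 6 (370 mg at t=10 h): 370·exp(−0.17329·1) = 311.132 mg/L
C(11) = 54.258 + 70.425 + 81.758 + 4.204 + 23.784 + 311.132 = 545.561 mg/L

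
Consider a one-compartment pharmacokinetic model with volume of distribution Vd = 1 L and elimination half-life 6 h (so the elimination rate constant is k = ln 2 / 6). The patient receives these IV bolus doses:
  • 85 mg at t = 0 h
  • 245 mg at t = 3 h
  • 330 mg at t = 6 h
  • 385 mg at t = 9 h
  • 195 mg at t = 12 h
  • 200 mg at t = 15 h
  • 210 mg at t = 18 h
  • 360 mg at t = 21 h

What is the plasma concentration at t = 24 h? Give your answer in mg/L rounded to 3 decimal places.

k = ln 2 / 6 = 0.11552 per h
Dose 1 (85 mg at t=0 h): 85·exp(−0.11552·24) = 5.312 mg/L
Dose 2 (245 mg at t=3 h): 245·exp(−0.11552·21) = 21.655 mg/L
Dose 3 (330 mg at t=6 h): 330·exp(−0.11552·18) = 41.250 mg/L
Dose 4 (385 mg at t=9 h): 385·exp(−0.11552·15) = 68.059 mg/L
Dose 5 (195 mg at t=12 h): 195·exp(−0.11552·12) = 48.750 mg/L
Dose 6 (200 mg at t=15 h): 200·exp(−0.11552·9) = 70.711 mg/L
Dose 7 (210 mg at t=18 h): 210·exp(−0.11552·6) = 105.000 mg/L
Dose 8 (360 mg at t=21 h): 360·exp(−0.11552·3) = 254.558 mg/L
C(24) = 5.312 + 21.655 + 41.250 + 68.059 + 48.750 + 70.711 + 105.000 + 254.558 = 615.296 mg/L

615.296 mg/L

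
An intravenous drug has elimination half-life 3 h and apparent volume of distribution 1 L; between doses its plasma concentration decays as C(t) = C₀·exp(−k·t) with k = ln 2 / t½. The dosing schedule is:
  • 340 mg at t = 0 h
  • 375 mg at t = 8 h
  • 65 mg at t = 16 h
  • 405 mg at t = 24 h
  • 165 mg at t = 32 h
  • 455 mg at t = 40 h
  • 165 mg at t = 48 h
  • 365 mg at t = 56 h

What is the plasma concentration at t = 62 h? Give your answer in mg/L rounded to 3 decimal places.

100.794 mg/L

k = ln 2 / 3 = 0.23105 per h
Dose 1 (340 mg at t=0 h): 340·exp(−0.23105·62) = 0.000 mg/L
Dose 2 (375 mg at t=8 h): 375·exp(−0.23105·54) = 0.001 mg/L
Dose 3 (65 mg at t=16 h): 65·exp(−0.23105·46) = 0.002 mg/L
Dose 4 (405 mg at t=24 h): 405·exp(−0.23105·38) = 0.062 mg/L
Dose 5 (165 mg at t=32 h): 165·exp(−0.23105·30) = 0.161 mg/L
Dose 6 (455 mg at t=40 h): 455·exp(−0.23105·22) = 2.821 mg/L
Dose 7 (165 mg at t=48 h): 165·exp(−0.23105·14) = 6.496 mg/L
Dose 8 (365 mg at t=56 h): 365·exp(−0.23105·6) = 91.250 mg/L
C(62) = 0.000 + 0.001 + 0.002 + 0.062 + 0.161 + 2.821 + 6.496 + 91.250 = 100.794 mg/L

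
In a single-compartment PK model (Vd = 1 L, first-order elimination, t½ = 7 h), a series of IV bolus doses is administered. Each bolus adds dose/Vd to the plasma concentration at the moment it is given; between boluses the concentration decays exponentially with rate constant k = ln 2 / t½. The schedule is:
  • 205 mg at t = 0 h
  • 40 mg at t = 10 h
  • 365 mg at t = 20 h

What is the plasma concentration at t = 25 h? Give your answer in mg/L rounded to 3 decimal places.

k = ln 2 / 7 = 0.09902 per h
Dose 1 (205 mg at t=0 h): 205·exp(−0.09902·25) = 17.244 mg/L
Dose 2 (40 mg at t=10 h): 40·exp(−0.09902·15) = 9.057 mg/L
Dose 3 (365 mg at t=20 h): 365·exp(−0.09902·5) = 222.470 mg/L
C(25) = 17.244 + 9.057 + 222.470 = 248.772 mg/L

248.772 mg/L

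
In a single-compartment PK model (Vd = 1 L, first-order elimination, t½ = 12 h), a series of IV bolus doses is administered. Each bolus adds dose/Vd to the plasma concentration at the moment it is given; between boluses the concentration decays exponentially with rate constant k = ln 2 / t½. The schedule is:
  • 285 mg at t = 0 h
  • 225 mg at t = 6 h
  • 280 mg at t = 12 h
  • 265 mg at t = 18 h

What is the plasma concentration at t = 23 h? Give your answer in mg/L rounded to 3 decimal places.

k = ln 2 / 12 = 0.05776 per h
Dose 1 (285 mg at t=0 h): 285·exp(−0.05776·23) = 75.487 mg/L
Dose 2 (225 mg at t=6 h): 225·exp(−0.05776·17) = 84.280 mg/L
Dose 3 (280 mg at t=12 h): 280·exp(−0.05776·11) = 148.325 mg/L
Dose 4 (265 mg at t=18 h): 265·exp(−0.05776·5) = 198.526 mg/L
C(23) = 75.487 + 84.280 + 148.325 + 198.526 = 506.617 mg/L

506.617 mg/L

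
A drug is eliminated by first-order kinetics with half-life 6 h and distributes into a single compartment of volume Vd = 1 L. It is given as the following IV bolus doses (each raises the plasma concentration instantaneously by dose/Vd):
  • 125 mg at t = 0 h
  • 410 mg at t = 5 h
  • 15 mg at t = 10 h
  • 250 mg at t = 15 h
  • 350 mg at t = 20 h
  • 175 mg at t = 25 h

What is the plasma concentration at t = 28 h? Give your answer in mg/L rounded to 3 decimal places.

k = ln 2 / 6 = 0.11552 per h
Dose 1 (125 mg at t=0 h): 125·exp(−0.11552·28) = 4.922 mg/L
Dose 2 (410 mg at t=5 h): 410·exp(−0.11552·23) = 28.763 mg/L
Dose 3 (15 mg at t=10 h): 15·exp(−0.11552·18) = 1.875 mg/L
Dose 4 (250 mg at t=15 h): 250·exp(−0.11552·13) = 55.681 mg/L
Dose 5 (350 mg at t=20 h): 350·exp(−0.11552·8) = 138.898 mg/L
Dose 6 (175 mg at t=25 h): 175·exp(−0.11552·3) = 123.744 mg/L
C(28) = 4.922 + 28.763 + 1.875 + 55.681 + 138.898 + 123.744 = 353.882 mg/L

353.882 mg/L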